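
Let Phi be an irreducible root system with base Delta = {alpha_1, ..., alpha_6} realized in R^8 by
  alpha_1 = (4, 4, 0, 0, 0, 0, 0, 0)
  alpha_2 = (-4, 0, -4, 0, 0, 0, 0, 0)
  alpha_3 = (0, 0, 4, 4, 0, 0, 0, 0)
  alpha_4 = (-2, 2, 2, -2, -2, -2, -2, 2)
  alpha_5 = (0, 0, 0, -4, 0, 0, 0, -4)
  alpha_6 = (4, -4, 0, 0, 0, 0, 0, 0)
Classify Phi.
Compute the Cartan integers a_ij = 2(alpha_i, alpha_j)/(alpha_j, alpha_j); the resulting 6x6 Cartan matrix is
[[2, -1, 0, 0, 0, 0], [-1, 2, -1, 0, 0, -1], [0, -1, 2, 0, -1, 0], [0, 0, 0, 2, 0, -1], [0, 0, -1, 0, 2, 0], [0, -1, 0, -1, 0, 2]].
All simple roots have the same length, so the diagram is simply laced. The associated Dynkin diagram is a chain of 5 nodes with one extra node attached to the third node from one end (E_6), so the type is E_6.

E_6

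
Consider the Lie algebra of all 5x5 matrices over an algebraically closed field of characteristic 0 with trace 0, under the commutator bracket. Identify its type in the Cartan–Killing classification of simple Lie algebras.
This is sl(5), which has dimension 5^2 - 1 = 24 and rank 5 - 1 = 4 (a Cartan subalgebra is the diagonal traceless matrices). In the classification of classical Lie algebras, the special linear algebra sl(n+1) has type A_n; here n = 4, so the Dynkin diagram is a chain of 4 nodes with single edges (A_4). Hence the type is A_4.

A_4 (sl(5))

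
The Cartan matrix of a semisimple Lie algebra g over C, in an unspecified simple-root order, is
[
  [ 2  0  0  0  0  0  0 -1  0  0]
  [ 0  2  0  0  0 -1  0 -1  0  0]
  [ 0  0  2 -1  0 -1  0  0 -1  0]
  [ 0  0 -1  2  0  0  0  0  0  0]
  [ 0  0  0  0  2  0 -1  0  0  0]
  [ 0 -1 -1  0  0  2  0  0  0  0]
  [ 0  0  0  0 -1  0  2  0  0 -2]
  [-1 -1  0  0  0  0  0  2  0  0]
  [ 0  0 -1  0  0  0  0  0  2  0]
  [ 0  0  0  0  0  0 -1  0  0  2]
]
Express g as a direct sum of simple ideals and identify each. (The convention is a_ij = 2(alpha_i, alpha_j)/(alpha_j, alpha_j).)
The diagram associated to this matrix has two connected components: the simple roots {alpha_5, alpha_7, alpha_10} form a chain of 3 nodes with a double edge at one end; the terminal node there is the unique short simple root (B_3), and {alpha_1, alpha_2, alpha_3, alpha_4, alpha_6, alpha_8, alpha_9} form a chain of 5 nodes with a fork of two nodes at one end (D_7). A semisimple Lie algebra decomposes uniquely as the direct sum of simple ideals, one per connected component of its Dynkin diagram, so g ≅ B_3 ⊕ D_7 (dimension 21 + 91 = 112).

B3 ⊕ D7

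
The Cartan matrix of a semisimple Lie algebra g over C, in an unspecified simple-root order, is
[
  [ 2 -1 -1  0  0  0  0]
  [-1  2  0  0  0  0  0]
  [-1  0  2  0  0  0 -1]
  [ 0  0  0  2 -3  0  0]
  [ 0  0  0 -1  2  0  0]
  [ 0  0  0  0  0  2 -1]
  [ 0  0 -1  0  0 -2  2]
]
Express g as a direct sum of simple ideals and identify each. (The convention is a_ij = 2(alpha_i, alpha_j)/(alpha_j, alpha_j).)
The diagram associated to this matrix has two connected components: the simple roots {alpha_1, alpha_2, alpha_3, alpha_6, alpha_7} form a chain of 5 nodes with a double edge at one end; the terminal node there is the unique short simple root (B_5), and {alpha_4, alpha_5} form two nodes joined by a triple edge (G_2). A semisimple Lie algebra decomposes uniquely as the direct sum of simple ideals, one per connected component of its Dynkin diagram, so g ≅ B_5 ⊕ G_2 (dimension 55 + 14 = 69).

B_5 + G_2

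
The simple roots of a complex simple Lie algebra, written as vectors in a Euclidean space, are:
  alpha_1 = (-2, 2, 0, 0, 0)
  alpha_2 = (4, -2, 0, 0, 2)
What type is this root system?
Compute the Cartan integers a_ij = 2(alpha_i, alpha_j)/(alpha_j, alpha_j); the resulting 2x2 Cartan matrix is
[[2, -1], [-3, 2]].
The roots have two lengths (squared-length ratio 3:1); the short ones are alpha_{1}. The associated Dynkin diagram is two nodes joined by a triple edge (G_2), so the type is G_2.

G_2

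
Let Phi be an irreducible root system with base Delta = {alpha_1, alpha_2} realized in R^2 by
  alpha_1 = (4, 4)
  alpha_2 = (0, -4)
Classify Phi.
B_2

Compute the Cartan integers a_ij = 2(alpha_i, alpha_j)/(alpha_j, alpha_j); the resulting 2x2 Cartan matrix is
[[2, -2], [-1, 2]].
The roots have two lengths (squared-length ratio 2:1); the short ones are alpha_{2}. The associated Dynkin diagram is a chain of 2 nodes with a double edge at one end; the terminal node there is the unique short simple root (B_2), so the type is B_2 (the algebra so(5)).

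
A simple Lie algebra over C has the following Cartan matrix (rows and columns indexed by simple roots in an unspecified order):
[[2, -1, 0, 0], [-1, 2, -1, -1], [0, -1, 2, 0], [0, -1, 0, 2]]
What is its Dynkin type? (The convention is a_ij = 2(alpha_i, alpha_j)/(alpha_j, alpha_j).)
D_4

The matrix has rank 4 with 2's on the diagonal. Reading the off-diagonal entries as Dynkin edges (a single edge where a_ij = a_ji = -1; a double or triple edge where a_ij * a_ji = 2 or 3), the diagram is a chain of 2 nodes with a fork of two nodes at one end (D_4). One simple-root ordering that puts it in standard form is (alpha_1, alpha_2, alpha_4, alpha_3). So the algebra is type D_4, i.e. so(8).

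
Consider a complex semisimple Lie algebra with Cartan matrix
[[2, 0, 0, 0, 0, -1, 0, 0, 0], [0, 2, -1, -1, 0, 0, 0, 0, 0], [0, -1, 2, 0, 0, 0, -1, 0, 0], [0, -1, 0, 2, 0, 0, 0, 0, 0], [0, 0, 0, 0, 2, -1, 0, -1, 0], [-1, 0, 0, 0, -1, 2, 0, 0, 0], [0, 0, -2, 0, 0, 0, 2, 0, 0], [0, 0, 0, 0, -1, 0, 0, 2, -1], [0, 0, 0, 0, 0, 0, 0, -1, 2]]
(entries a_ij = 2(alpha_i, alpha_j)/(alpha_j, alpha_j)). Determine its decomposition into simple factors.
The diagram associated to this matrix has two connected components: the simple roots {alpha_1, alpha_5, alpha_6, alpha_8, alpha_9} form a chain of 5 nodes with single edges (A_5), and {alpha_2, alpha_3, alpha_4, alpha_7} form a chain of 4 nodes with a double edge at one end; the terminal node there is the unique long simple root (C_4). A semisimple Lie algebra decomposes uniquely as the direct sum of simple ideals, one per connected component of its Dynkin diagram, so g ≅ A_5 ⊕ C_4 (dimension 35 + 36 = 71).

A_5 (sl(6)) ⊕ C_4 (sp(8))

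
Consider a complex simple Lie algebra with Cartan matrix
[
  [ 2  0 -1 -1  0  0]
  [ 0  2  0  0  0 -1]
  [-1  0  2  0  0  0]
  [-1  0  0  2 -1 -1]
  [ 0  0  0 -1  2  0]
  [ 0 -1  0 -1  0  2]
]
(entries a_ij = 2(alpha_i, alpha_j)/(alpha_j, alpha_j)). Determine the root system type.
The matrix has rank 6 with 2's on the diagonal. Reading the off-diagonal entries as Dynkin edges (a single edge where a_ij = a_ji = -1; a double or triple edge where a_ij * a_ji = 2 or 3), the diagram is a chain of 5 nodes with one extra node attached to the third node from one end (E_6). One simple-root ordering that puts it in standard form is (alpha_3, alpha_5, alpha_1, alpha_4, alpha_6, alpha_2). So the algebra is type E_6.

E6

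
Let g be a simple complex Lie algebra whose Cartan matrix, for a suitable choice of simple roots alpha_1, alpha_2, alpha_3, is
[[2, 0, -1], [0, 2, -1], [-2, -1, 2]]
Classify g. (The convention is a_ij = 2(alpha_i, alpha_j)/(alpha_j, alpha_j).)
B_3

The matrix has rank 3 with 2's on the diagonal. Reading the off-diagonal entries as Dynkin edges (a single edge where a_ij = a_ji = -1; a double or triple edge where a_ij * a_ji = 2 or 3), the diagram is a chain of 3 nodes with a double edge at one end; the terminal node there is the unique short simple root (B_3). One simple-root ordering that puts it in standard form is (alpha_2, alpha_3, alpha_1). So the algebra is type B_3, i.e. so(7).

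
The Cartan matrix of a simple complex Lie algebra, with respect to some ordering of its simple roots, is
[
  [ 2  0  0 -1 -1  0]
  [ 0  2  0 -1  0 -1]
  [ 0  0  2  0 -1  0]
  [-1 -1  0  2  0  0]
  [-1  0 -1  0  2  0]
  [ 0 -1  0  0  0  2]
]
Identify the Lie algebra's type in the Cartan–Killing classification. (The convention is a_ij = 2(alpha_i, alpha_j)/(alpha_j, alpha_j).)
A_6

The matrix has rank 6 with 2's on the diagonal. Reading the off-diagonal entries as Dynkin edges (a single edge where a_ij = a_ji = -1; a double or triple edge where a_ij * a_ji = 2 or 3), the diagram is a chain of 6 nodes with single edges (A_6). One simple-root ordering that puts it in standard form is (alpha_3, alpha_5, alpha_1, alpha_4, alpha_2, alpha_6). So the algebra is type A_6, i.e. sl(7).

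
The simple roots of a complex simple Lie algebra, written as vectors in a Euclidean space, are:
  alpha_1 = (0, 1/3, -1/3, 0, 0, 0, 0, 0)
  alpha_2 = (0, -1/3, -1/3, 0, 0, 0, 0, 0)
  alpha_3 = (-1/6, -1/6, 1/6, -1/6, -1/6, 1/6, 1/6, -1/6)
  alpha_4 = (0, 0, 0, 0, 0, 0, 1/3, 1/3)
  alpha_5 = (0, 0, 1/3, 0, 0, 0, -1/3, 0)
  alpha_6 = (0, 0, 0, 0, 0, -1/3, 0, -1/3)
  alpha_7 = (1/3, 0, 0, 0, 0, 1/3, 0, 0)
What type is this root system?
type E_7

Compute the Cartan integers a_ij = 2(alpha_i, alpha_j)/(alpha_j, alpha_j); the resulting 7x7 Cartan matrix is
[[2, 0, -1, 0, -1, 0, 0], [0, 2, 0, 0, -1, 0, 0], [-1, 0, 2, 0, 0, 0, 0], [0, 0, 0, 2, -1, -1, 0], [-1, -1, 0, -1, 2, 0, 0], [0, 0, 0, -1, 0, 2, -1], [0, 0, 0, 0, 0, -1, 2]].
All simple roots have the same length, so the diagram is simply laced. The associated Dynkin diagram is a chain of 6 nodes with one extra node attached to the third node from one end (E_7), so the type is E_7.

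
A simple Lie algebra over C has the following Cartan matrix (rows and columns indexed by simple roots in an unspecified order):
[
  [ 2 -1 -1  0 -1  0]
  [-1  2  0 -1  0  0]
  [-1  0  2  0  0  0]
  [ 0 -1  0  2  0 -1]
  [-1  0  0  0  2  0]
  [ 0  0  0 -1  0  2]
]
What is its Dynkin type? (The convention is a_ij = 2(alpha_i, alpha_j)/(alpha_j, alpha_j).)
The matrix has rank 6 with 2's on the diagonal. Reading the off-diagonal entries as Dynkin edges (a single edge where a_ij = a_ji = -1; a double or triple edge where a_ij * a_ji = 2 or 3), the diagram is a chain of 4 nodes with a fork of two nodes at one end (D_6). One simple-root ordering that puts it in standard form is (alpha_6, alpha_4, alpha_2, alpha_1, alpha_5, alpha_3). So the algebra is type D_6, i.e. so(12).

D_6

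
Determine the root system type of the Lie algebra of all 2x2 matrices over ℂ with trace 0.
type A_1

This is sl(2), which has dimension 2^2 - 1 = 3 and rank 2 - 1 = 1 (a Cartan subalgebra is the diagonal traceless matrices). In the classification of classical Lie algebras, the special linear algebra sl(n+1) has type A_n; here n = 1, so the Dynkin diagram is a chain of 1 nodes with single edges (A_1). Hence the type is A_1.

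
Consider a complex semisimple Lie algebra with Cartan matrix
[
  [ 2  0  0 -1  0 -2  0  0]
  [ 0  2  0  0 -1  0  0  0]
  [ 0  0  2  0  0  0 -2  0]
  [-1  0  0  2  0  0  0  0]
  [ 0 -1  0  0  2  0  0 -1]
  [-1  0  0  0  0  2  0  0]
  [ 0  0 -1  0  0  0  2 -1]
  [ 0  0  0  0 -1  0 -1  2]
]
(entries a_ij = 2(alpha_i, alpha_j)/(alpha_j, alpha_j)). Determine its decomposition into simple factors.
The diagram associated to this matrix has two connected components: the simple roots {alpha_1, alpha_4, alpha_6} form a chain of 3 nodes with a double edge at one end; the terminal node there is the unique short simple root (B_3), and {alpha_2, alpha_3, alpha_5, alpha_7, alpha_8} form a chain of 5 nodes with a double edge at one end; the terminal node there is the unique long simple root (C_5). A semisimple Lie algebra decomposes uniquely as the direct sum of simple ideals, one per connected component of its Dynkin diagram, so g ≅ B_3 ⊕ C_5 (dimension 21 + 55 = 76).

B3 + C5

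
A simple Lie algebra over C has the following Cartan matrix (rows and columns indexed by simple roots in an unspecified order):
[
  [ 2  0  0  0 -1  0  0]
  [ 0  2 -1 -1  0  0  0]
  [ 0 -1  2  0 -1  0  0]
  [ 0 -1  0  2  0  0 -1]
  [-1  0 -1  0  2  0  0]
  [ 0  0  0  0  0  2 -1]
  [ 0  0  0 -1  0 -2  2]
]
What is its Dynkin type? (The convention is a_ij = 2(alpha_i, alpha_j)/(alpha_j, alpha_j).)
The matrix has rank 7 with 2's on the diagonal. Reading the off-diagonal entries as Dynkin edges (a single edge where a_ij = a_ji = -1; a double or triple edge where a_ij * a_ji = 2 or 3), the diagram is a chain of 7 nodes with a double edge at one end; the terminal node there is the unique short simple root (B_7). One simple-root ordering that puts it in standard form is (alpha_1, alpha_5, alpha_3, alpha_2, alpha_4, alpha_7, alpha_6). So the algebra is type B_7, i.e. so(15).

type B_7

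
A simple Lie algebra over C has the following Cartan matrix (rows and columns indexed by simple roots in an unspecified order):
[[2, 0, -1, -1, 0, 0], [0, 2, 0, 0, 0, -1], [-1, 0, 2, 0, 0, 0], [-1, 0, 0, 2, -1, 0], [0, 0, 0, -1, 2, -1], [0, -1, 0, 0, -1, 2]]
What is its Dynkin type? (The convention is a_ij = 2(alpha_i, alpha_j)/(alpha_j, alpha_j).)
The matrix has rank 6 with 2's on the diagonal. Reading the off-diagonal entries as Dynkin edges (a single edge where a_ij = a_ji = -1; a double or triple edge where a_ij * a_ji = 2 or 3), the diagram is a chain of 6 nodes with single edges (A_6). One simple-root ordering that puts it in standard form is (alpha_2, alpha_6, alpha_5, alpha_4, alpha_1, alpha_3). So the algebra is type A_6, i.e. sl(7).

A6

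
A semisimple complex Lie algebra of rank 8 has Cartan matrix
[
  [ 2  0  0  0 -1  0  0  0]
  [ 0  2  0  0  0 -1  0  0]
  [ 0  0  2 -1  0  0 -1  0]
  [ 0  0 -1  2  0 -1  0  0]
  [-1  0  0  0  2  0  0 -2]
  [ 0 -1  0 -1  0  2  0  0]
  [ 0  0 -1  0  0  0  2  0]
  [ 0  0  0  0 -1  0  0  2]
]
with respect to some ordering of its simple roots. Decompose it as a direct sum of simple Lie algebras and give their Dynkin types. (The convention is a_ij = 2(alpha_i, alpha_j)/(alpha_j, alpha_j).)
The diagram associated to this matrix has two connected components: the simple roots {alpha_2, alpha_3, alpha_4, alpha_6, alpha_7} form a chain of 5 nodes with single edges (A_5), and {alpha_1, alpha_5, alpha_8} form a chain of 3 nodes with a double edge at one end; the terminal node there is the unique short simple root (B_3). A semisimple Lie algebra decomposes uniquely as the direct sum of simple ideals, one per connected component of its Dynkin diagram, so g ≅ A_5 ⊕ B_3 (dimension 35 + 21 = 56).

type A_5 ⊕ type B_3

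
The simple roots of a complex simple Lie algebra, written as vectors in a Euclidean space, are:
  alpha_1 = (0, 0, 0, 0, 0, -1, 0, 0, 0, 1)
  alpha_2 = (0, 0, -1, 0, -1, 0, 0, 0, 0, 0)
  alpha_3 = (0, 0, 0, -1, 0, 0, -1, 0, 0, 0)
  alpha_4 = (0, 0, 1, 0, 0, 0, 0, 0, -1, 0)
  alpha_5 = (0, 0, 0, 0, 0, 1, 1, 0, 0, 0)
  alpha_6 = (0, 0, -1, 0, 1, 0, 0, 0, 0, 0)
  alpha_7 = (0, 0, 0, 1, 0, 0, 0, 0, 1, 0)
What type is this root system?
Compute the Cartan integers a_ij = 2(alpha_i, alpha_j)/(alpha_j, alpha_j); the resulting 7x7 Cartan matrix is
[[2, 0, 0, 0, -1, 0, 0], [0, 2, 0, -1, 0, 0, 0], [0, 0, 2, 0, -1, 0, -1], [0, -1, 0, 2, 0, -1, -1], [-1, 0, -1, 0, 2, 0, 0], [0, 0, 0, -1, 0, 2, 0], [0, 0, -1, -1, 0, 0, 2]].
All simple roots have the same length, so the diagram is simply laced. The associated Dynkin diagram is a chain of 5 nodes with a fork of two nodes at one end (D_7), so the type is D_7 (the algebra so(14)).

D_7 (so(14))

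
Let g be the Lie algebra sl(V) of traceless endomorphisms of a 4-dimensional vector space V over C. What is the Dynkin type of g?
This is sl(4), which has dimension 4^2 - 1 = 15 and rank 4 - 1 = 3 (a Cartan subalgebra is the diagonal traceless matrices). In the classification of classical Lie algebras, the special linear algebra sl(n+1) has type A_n; here n = 3, so the Dynkin diagram is a chain of 3 nodes with single edges (A_3). Hence the type is A_3.

A3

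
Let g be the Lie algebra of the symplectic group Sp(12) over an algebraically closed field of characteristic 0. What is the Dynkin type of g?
This is sp(12), which has dimension 12(12+1)/2 = 78 and rank 12/2 = 6. In the classification of classical Lie algebras, the symplectic algebra sp(2n) has type C_n; here n = 6, so the Dynkin diagram is a chain of 6 nodes with a double edge at one end; the terminal node there is the unique long simple root (C_6). Hence the type is C_6.

C6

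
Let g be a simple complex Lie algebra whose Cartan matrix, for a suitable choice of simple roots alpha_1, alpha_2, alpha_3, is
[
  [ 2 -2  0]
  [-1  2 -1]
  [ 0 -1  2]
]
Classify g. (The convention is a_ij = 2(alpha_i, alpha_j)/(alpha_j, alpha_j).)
The matrix has rank 3 with 2's on the diagonal. Reading the off-diagonal entries as Dynkin edges (a single edge where a_ij = a_ji = -1; a double or triple edge where a_ij * a_ji = 2 or 3), the diagram is a chain of 3 nodes with a double edge at one end; the terminal node there is the unique long simple root (C_3). One simple-root ordering that puts it in standard form is (alpha_3, alpha_2, alpha_1). So the algebra is type C_3, i.e. sp(6).

type C_3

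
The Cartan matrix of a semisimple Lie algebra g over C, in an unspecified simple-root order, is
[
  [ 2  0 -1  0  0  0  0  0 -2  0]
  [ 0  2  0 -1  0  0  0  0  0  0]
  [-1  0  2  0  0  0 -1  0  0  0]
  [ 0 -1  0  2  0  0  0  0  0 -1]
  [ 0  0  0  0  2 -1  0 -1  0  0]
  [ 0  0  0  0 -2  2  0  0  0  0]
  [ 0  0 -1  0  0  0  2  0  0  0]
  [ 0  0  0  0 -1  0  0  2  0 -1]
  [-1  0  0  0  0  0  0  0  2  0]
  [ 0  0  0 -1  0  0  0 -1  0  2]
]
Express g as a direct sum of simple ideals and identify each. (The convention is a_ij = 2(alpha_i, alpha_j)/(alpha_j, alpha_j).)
B_4 (so(9)) ⊕ C_6 (sp(12))

The diagram associated to this matrix has two connected components: the simple roots {alpha_1, alpha_3, alpha_7, alpha_9} form a chain of 4 nodes with a double edge at one end; the terminal node there is the unique short simple root (B_4), and {alpha_2, alpha_4, alpha_5, alpha_6, alpha_8, alpha_10} form a chain of 6 nodes with a double edge at one end; the terminal node there is the unique long simple root (C_6). A semisimple Lie algebra decomposes uniquely as the direct sum of simple ideals, one per connected component of its Dynkin diagram, so g ≅ B_4 ⊕ C_6 (dimension 36 + 78 = 114).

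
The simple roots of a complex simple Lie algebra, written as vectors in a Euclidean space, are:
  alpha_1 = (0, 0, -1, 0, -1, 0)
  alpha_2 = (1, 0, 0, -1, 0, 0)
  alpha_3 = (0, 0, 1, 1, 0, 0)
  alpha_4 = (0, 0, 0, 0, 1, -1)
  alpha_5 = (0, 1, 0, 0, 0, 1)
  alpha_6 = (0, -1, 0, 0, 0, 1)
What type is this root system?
Compute the Cartan integers a_ij = 2(alpha_i, alpha_j)/(alpha_j, alpha_j); the resulting 6x6 Cartan matrix is
[[2, 0, -1, -1, 0, 0], [0, 2, -1, 0, 0, 0], [-1, -1, 2, 0, 0, 0], [-1, 0, 0, 2, -1, -1], [0, 0, 0, -1, 2, 0], [0, 0, 0, -1, 0, 2]].
All simple roots have the same length, so the diagram is simply laced. The associated Dynkin diagram is a chain of 4 nodes with a fork of two nodes at one end (D_6), so the type is D_6 (the algebra so(12)).

D_6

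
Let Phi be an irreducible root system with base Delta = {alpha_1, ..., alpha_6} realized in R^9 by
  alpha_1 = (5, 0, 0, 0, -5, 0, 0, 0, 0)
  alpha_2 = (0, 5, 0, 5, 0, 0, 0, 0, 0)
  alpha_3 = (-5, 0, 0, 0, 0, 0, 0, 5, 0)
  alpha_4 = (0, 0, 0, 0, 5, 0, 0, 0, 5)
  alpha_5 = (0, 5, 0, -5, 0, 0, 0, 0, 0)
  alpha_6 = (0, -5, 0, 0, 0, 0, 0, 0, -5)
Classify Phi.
D_6

Compute the Cartan integers a_ij = 2(alpha_i, alpha_j)/(alpha_j, alpha_j); the resulting 6x6 Cartan matrix is
[[2, 0, -1, -1, 0, 0], [0, 2, 0, 0, 0, -1], [-1, 0, 2, 0, 0, 0], [-1, 0, 0, 2, 0, -1], [0, 0, 0, 0, 2, -1], [0, -1, 0, -1, -1, 2]].
All simple roots have the same length, so the diagram is simply laced. The associated Dynkin diagram is a chain of 4 nodes with a fork of two nodes at one end (D_6), so the type is D_6 (the algebra so(12)).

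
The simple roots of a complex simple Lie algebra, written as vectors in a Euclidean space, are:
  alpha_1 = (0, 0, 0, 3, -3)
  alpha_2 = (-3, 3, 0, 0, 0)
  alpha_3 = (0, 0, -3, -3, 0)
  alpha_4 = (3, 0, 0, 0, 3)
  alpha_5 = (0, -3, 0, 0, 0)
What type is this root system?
type B_5

Compute the Cartan integers a_ij = 2(alpha_i, alpha_j)/(alpha_j, alpha_j); the resulting 5x5 Cartan matrix is
[[2, 0, -1, -1, 0], [0, 2, 0, -1, -2], [-1, 0, 2, 0, 0], [-1, -1, 0, 2, 0], [0, -1, 0, 0, 2]].
The roots have two lengths (squared-length ratio 2:1); the short ones are alpha_{5}. The associated Dynkin diagram is a chain of 5 nodes with a double edge at one end; the terminal node there is the unique short simple root (B_5), so the type is B_5 (the algebra so(11)).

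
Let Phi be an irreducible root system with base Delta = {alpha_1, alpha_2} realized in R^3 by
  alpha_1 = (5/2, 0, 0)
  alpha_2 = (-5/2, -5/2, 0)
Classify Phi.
B_2 (so(5))

Compute the Cartan integers a_ij = 2(alpha_i, alpha_j)/(alpha_j, alpha_j); the resulting 2x2 Cartan matrix is
[[2, -1], [-2, 2]].
The roots have two lengths (squared-length ratio 2:1); the short ones are alpha_{1}. The associated Dynkin diagram is a chain of 2 nodes with a double edge at one end; the terminal node there is the unique short simple root (B_2), so the type is B_2 (the algebra so(5)).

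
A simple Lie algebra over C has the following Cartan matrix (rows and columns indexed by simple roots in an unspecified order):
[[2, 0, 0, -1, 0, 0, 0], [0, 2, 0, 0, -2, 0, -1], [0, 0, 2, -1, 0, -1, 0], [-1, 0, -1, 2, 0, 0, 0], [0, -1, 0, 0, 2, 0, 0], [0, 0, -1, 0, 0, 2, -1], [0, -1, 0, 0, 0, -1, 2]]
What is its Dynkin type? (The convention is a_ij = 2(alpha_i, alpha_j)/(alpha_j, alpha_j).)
B_7 (so(15))

The matrix has rank 7 with 2's on the diagonal. Reading the off-diagonal entries as Dynkin edges (a single edge where a_ij = a_ji = -1; a double or triple edge where a_ij * a_ji = 2 or 3), the diagram is a chain of 7 nodes with a double edge at one end; the terminal node there is the unique short simple root (B_7). One simple-root ordering that puts it in standard form is (alpha_1, alpha_4, alpha_3, alpha_6, alpha_7, alpha_2, alpha_5). So the algebra is type B_7, i.e. so(15).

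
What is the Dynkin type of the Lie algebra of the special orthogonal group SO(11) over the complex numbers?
B_5

This is so(11) with 11 odd, which has dimension 11(11-1)/2 = 55 and rank (11-1)/2 = 5. In the classification of classical Lie algebras, the orthogonal algebra so(2n+1) in an odd number of variables has type B_n; here n = 5, so the Dynkin diagram is a chain of 5 nodes with a double edge at one end; the terminal node there is the unique short simple root (B_5). Hence the type is B_5.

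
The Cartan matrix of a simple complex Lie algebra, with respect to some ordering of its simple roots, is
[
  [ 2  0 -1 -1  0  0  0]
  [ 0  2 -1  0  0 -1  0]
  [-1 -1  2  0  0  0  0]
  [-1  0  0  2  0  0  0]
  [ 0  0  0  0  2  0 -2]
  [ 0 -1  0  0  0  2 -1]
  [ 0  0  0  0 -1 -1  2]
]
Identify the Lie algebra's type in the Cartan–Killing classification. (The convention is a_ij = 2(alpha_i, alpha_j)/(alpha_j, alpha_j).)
type C_7

The matrix has rank 7 with 2's on the diagonal. Reading the off-diagonal entries as Dynkin edges (a single edge where a_ij = a_ji = -1; a double or triple edge where a_ij * a_ji = 2 or 3), the diagram is a chain of 7 nodes with a double edge at one end; the terminal node there is the unique long simple root (C_7). One simple-root ordering that puts it in standard form is (alpha_4, alpha_1, alpha_3, alpha_2, alpha_6, alpha_7, alpha_5). So the algebra is type C_7, i.e. sp(14).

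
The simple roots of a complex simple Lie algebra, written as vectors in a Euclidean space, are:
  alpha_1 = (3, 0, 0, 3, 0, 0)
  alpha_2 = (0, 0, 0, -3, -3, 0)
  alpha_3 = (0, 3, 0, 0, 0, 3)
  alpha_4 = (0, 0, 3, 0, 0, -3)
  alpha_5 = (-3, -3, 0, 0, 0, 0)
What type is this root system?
type A_5

Compute the Cartan integers a_ij = 2(alpha_i, alpha_j)/(alpha_j, alpha_j); the resulting 5x5 Cartan matrix is
[[2, -1, 0, 0, -1], [-1, 2, 0, 0, 0], [0, 0, 2, -1, -1], [0, 0, -1, 2, 0], [-1, 0, -1, 0, 2]].
All simple roots have the same length, so the diagram is simply laced. The associated Dynkin diagram is a chain of 5 nodes with single edges (A_5), so the type is A_5 (the algebra sl(6)).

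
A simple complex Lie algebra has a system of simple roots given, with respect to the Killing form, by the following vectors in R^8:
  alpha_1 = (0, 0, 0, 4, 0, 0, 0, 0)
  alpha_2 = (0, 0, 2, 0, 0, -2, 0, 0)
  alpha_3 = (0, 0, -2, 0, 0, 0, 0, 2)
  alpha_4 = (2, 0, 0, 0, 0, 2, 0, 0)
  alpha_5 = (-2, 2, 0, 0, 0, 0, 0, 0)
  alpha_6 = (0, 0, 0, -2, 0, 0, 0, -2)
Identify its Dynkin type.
Compute the Cartan integers a_ij = 2(alpha_i, alpha_j)/(alpha_j, alpha_j); the resulting 6x6 Cartan matrix is
[[2, 0, 0, 0, 0, -2], [0, 2, -1, -1, 0, 0], [0, -1, 2, 0, 0, -1], [0, -1, 0, 2, -1, 0], [0, 0, 0, -1, 2, 0], [-1, 0, -1, 0, 0, 2]].
The roots have two lengths (squared-length ratio 2:1); the short ones are alpha_{2,3,4,5,6}. The associated Dynkin diagram is a chain of 6 nodes with a double edge at one end; the terminal node there is the unique long simple root (C_6), so the type is C_6 (the algebra sp(12)).

C6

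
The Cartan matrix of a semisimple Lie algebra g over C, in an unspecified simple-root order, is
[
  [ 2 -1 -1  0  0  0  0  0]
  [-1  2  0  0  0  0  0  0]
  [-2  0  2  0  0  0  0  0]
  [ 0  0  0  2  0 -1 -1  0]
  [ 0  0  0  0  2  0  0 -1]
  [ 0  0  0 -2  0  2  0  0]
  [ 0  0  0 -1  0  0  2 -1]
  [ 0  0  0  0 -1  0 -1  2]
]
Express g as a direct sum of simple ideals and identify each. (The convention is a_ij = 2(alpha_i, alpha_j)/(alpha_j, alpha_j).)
The diagram associated to this matrix has two connected components: the simple roots {alpha_1, alpha_2, alpha_3} form a chain of 3 nodes with a double edge at one end; the terminal node there is the unique long simple root (C_3), and {alpha_4, alpha_5, alpha_6, alpha_7, alpha_8} form a chain of 5 nodes with a double edge at one end; the terminal node there is the unique long simple root (C_5). A semisimple Lie algebra decomposes uniquely as the direct sum of simple ideals, one per connected component of its Dynkin diagram, so g ≅ C_3 ⊕ C_5 (dimension 21 + 55 = 76).

C_3 (sp(6)) ⊕ C_5 (sp(10))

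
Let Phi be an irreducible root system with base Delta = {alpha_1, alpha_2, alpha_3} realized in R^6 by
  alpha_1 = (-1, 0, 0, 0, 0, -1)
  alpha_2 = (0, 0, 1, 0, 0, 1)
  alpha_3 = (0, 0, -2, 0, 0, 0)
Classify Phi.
Compute the Cartan integers a_ij = 2(alpha_i, alpha_j)/(alpha_j, alpha_j); the resulting 3x3 Cartan matrix is
[[2, -1, 0], [-1, 2, -1], [0, -2, 2]].
The roots have two lengths (squared-length ratio 2:1); the short ones are alpha_{1,2}. The associated Dynkin diagram is a chain of 3 nodes with a double edge at one end; the terminal node there is the unique long simple root (C_3), so the type is C_3 (the algebra sp(6)).

C_3 (sp(6))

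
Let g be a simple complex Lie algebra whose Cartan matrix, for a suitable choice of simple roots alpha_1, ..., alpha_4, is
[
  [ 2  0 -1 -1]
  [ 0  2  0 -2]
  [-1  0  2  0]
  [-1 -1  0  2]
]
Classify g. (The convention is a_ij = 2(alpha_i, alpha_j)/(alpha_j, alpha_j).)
C_4 (sp(8))

The matrix has rank 4 with 2's on the diagonal. Reading the off-diagonal entries as Dynkin edges (a single edge where a_ij = a_ji = -1; a double or triple edge where a_ij * a_ji = 2 or 3), the diagram is a chain of 4 nodes with a double edge at one end; the terminal node there is the unique long simple root (C_4). One simple-root ordering that puts it in standard form is (alpha_3, alpha_1, alpha_4, alpha_2). So the algebra is type C_4, i.e. sp(8).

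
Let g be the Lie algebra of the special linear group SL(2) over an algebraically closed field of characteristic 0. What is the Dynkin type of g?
This is sl(2), which has dimension 2^2 - 1 = 3 and rank 2 - 1 = 1 (a Cartan subalgebra is the diagonal traceless matrices). In the classification of classical Lie algebras, the special linear algebra sl(n+1) has type A_n; here n = 1, so the Dynkin diagram is a chain of 1 nodes with single edges (A_1). Hence the type is A_1.

A1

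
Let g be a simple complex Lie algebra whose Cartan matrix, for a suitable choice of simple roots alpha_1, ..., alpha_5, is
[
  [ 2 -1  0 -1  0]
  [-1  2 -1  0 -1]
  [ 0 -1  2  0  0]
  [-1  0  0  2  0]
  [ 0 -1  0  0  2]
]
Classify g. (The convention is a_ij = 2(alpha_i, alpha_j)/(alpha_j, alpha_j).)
type D_5

The matrix has rank 5 with 2's on the diagonal. Reading the off-diagonal entries as Dynkin edges (a single edge where a_ij = a_ji = -1; a double or triple edge where a_ij * a_ji = 2 or 3), the diagram is a chain of 3 nodes with a fork of two nodes at one end (D_5). One simple-root ordering that puts it in standard form is (alpha_4, alpha_1, alpha_2, alpha_3, alpha_5). So the algebra is type D_5, i.e. so(10).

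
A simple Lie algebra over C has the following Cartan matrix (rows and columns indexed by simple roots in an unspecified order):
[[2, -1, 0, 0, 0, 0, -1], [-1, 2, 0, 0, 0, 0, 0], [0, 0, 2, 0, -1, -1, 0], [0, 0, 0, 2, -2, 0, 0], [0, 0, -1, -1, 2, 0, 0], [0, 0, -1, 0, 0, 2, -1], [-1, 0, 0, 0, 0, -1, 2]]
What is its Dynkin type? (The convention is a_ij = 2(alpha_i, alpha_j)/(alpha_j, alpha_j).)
C7

The matrix has rank 7 with 2's on the diagonal. Reading the off-diagonal entries as Dynkin edges (a single edge where a_ij = a_ji = -1; a double or triple edge where a_ij * a_ji = 2 or 3), the diagram is a chain of 7 nodes with a double edge at one end; the terminal node there is the unique long simple root (C_7). One simple-root ordering that puts it in standard form is (alpha_2, alpha_1, alpha_7, alpha_6, alpha_3, alpha_5, alpha_4). So the algebra is type C_7, i.e. sp(14).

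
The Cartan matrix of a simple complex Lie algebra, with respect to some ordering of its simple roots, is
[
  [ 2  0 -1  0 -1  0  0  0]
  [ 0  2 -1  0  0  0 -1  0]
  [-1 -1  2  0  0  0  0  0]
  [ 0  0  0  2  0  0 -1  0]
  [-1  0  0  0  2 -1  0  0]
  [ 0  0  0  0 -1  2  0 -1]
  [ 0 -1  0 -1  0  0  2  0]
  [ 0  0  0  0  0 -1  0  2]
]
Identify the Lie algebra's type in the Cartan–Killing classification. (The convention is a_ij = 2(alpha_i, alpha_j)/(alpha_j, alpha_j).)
type A_8

The matrix has rank 8 with 2's on the diagonal. Reading the off-diagonal entries as Dynkin edges (a single edge where a_ij = a_ji = -1; a double or triple edge where a_ij * a_ji = 2 or 3), the diagram is a chain of 8 nodes with single edges (A_8). One simple-root ordering that puts it in standard form is (alpha_8, alpha_6, alpha_5, alpha_1, alpha_3, alpha_2, alpha_7, alpha_4). So the algebra is type A_8, i.e. sl(9).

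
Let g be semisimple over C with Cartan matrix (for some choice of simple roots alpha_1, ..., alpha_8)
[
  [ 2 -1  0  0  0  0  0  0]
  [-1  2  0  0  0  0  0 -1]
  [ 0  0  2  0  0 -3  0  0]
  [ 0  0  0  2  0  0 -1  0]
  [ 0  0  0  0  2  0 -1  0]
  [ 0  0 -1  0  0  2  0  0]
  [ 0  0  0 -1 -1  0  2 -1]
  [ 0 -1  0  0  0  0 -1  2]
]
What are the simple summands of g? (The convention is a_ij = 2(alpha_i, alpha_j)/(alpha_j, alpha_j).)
D_6 (so(12)) ⊕ G_2

The diagram associated to this matrix has two connected components: the simple roots {alpha_1, alpha_2, alpha_4, alpha_5, alpha_7, alpha_8} form a chain of 4 nodes with a fork of two nodes at one end (D_6), and {alpha_3, alpha_6} form two nodes joined by a triple edge (G_2). A semisimple Lie algebra decomposes uniquely as the direct sum of simple ideals, one per connected component of its Dynkin diagram, so g ≅ D_6 ⊕ G_2 (dimension 66 + 14 = 80).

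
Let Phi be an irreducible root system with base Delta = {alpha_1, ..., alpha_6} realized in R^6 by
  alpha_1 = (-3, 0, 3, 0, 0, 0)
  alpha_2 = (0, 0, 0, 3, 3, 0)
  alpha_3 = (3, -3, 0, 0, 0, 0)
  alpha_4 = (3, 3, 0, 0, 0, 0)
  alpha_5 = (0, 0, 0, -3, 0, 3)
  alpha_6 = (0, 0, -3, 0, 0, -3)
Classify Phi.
D_6

Compute the Cartan integers a_ij = 2(alpha_i, alpha_j)/(alpha_j, alpha_j); the resulting 6x6 Cartan matrix is
[[2, 0, -1, -1, 0, -1], [0, 2, 0, 0, -1, 0], [-1, 0, 2, 0, 0, 0], [-1, 0, 0, 2, 0, 0], [0, -1, 0, 0, 2, -1], [-1, 0, 0, 0, -1, 2]].
All simple roots have the same length, so the diagram is simply laced. The associated Dynkin diagram is a chain of 4 nodes with a fork of two nodes at one end (D_6), so the type is D_6 (the algebra so(12)).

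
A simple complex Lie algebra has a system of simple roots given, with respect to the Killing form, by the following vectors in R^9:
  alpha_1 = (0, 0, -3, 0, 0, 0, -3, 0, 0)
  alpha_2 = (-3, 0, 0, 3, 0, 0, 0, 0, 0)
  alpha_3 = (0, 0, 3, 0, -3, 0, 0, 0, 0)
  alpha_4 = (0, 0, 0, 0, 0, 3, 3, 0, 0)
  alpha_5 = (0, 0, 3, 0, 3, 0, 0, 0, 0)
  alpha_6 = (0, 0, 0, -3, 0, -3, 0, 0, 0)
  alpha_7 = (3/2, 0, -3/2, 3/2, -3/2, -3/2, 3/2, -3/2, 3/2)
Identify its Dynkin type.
E_7

Compute the Cartan integers a_ij = 2(alpha_i, alpha_j)/(alpha_j, alpha_j); the resulting 7x7 Cartan matrix is
[[2, 0, -1, -1, -1, 0, 0], [0, 2, 0, 0, 0, -1, 0], [-1, 0, 2, 0, 0, 0, 0], [-1, 0, 0, 2, 0, -1, 0], [-1, 0, 0, 0, 2, 0, -1], [0, -1, 0, -1, 0, 2, 0], [0, 0, 0, 0, -1, 0, 2]].
All simple roots have the same length, so the diagram is simply laced. The associated Dynkin diagram is a chain of 6 nodes with one extra node attached to the third node from one end (E_7), so the type is E_7.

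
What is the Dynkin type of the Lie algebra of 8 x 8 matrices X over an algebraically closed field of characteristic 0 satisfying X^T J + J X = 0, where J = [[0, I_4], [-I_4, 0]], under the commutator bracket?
type C_4

This is sp(8), which has dimension 8(8+1)/2 = 36 and rank 8/2 = 4. In the classification of classical Lie algebras, the symplectic algebra sp(2n) has type C_n; here n = 4, so the Dynkin diagram is a chain of 4 nodes with a double edge at one end; the terminal node there is the unique long simple root (C_4). Hence the type is C_4.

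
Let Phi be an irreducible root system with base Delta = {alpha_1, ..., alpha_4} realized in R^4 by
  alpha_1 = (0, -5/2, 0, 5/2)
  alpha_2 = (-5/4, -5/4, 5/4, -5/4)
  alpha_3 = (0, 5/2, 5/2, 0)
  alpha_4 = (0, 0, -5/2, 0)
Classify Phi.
Compute the Cartan integers a_ij = 2(alpha_i, alpha_j)/(alpha_j, alpha_j); the resulting 4x4 Cartan matrix is
[[2, 0, -1, 0], [0, 2, 0, -1], [-1, 0, 2, -2], [0, -1, -1, 2]].
The roots have two lengths (squared-length ratio 2:1); the short ones are alpha_{2,4}. The associated Dynkin diagram is a chain of 4 nodes with a double edge between the middle two (F_4), so the type is F_4.

type F_4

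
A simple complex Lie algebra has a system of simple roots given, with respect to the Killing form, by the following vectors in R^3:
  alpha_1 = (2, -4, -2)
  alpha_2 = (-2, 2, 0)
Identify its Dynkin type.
G_2

Compute the Cartan integers a_ij = 2(alpha_i, alpha_j)/(alpha_j, alpha_j); the resulting 2x2 Cartan matrix is
[[2, -3], [-1, 2]].
The roots have two lengths (squared-length ratio 3:1); the short ones are alpha_{2}. The associated Dynkin diagram is two nodes joined by a triple edge (G_2), so the type is G_2.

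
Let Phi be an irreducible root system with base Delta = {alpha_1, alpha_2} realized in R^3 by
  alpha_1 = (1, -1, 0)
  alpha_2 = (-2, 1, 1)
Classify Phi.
Compute the Cartan integers a_ij = 2(alpha_i, alpha_j)/(alpha_j, alpha_j); the resulting 2x2 Cartan matrix is
[[2, -1], [-3, 2]].
The roots have two lengths (squared-length ratio 3:1); the short ones are alpha_{1}. The associated Dynkin diagram is two nodes joined by a triple edge (G_2), so the type is G_2.

G_2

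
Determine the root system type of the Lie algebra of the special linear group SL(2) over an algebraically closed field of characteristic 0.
This is sl(2), which has dimension 2^2 - 1 = 3 and rank 2 - 1 = 1 (a Cartan subalgebra is the diagonal traceless matrices). In the classification of classical Lie algebras, the special linear algebra sl(n+1) has type A_n; here n = 1, so the Dynkin diagram is a chain of 1 nodes with single edges (A_1). Hence the type is A_1.

A1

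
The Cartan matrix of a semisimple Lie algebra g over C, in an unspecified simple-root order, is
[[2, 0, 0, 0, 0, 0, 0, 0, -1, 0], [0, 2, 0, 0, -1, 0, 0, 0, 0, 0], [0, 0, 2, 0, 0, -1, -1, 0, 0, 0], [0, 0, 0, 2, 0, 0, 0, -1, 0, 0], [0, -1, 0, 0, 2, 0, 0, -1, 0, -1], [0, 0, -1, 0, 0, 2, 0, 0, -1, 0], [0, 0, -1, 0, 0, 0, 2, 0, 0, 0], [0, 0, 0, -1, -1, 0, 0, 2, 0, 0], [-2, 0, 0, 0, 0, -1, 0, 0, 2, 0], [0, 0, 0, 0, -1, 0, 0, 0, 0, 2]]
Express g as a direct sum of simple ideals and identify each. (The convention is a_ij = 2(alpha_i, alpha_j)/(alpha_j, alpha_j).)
B5 + D5

The diagram associated to this matrix has two connected components: the simple roots {alpha_1, alpha_3, alpha_6, alpha_7, alpha_9} form a chain of 5 nodes with a double edge at one end; the terminal node there is the unique short simple root (B_5), and {alpha_2, alpha_4, alpha_5, alpha_8, alpha_10} form a chain of 3 nodes with a fork of two nodes at one end (D_5). A semisimple Lie algebra decomposes uniquely as the direct sum of simple ideals, one per connected component of its Dynkin diagram, so g ≅ B_5 ⊕ D_5 (dimension 55 + 45 = 100).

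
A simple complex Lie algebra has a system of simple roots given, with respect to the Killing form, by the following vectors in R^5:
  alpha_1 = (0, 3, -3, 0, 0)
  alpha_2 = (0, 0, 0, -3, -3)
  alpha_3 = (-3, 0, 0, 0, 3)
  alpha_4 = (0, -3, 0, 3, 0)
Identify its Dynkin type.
Compute the Cartan integers a_ij = 2(alpha_i, alpha_j)/(alpha_j, alpha_j); the resulting 4x4 Cartan matrix is
[[2, 0, 0, -1], [0, 2, -1, -1], [0, -1, 2, 0], [-1, -1, 0, 2]].
All simple roots have the same length, so the diagram is simply laced. The associated Dynkin diagram is a chain of 4 nodes with single edges (A_4), so the type is A_4 (the algebra sl(5)).

type A_4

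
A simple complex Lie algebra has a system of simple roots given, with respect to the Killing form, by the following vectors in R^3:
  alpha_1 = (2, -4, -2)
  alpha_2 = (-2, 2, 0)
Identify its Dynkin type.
Compute the Cartan integers a_ij = 2(alpha_i, alpha_j)/(alpha_j, alpha_j); the resulting 2x2 Cartan matrix is
[[2, -3], [-1, 2]].
The roots have two lengths (squared-length ratio 3:1); the short ones are alpha_{2}. The associated Dynkin diagram is two nodes joined by a triple edge (G_2), so the type is G_2.

type G_2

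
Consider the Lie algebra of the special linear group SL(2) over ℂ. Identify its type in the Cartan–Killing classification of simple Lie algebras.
A1

This is sl(2), which has dimension 2^2 - 1 = 3 and rank 2 - 1 = 1 (a Cartan subalgebra is the diagonal traceless matrices). In the classification of classical Lie algebras, the special linear algebra sl(n+1) has type A_n; here n = 1, so the Dynkin diagram is a chain of 1 nodes with single edges (A_1). Hence the type is A_1.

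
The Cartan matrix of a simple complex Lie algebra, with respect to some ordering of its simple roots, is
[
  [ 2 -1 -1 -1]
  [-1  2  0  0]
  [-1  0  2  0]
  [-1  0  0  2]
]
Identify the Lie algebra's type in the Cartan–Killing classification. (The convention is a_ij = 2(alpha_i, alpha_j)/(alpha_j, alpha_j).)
The matrix has rank 4 with 2's on the diagonal. Reading the off-diagonal entries as Dynkin edges (a single edge where a_ij = a_ji = -1; a double or triple edge where a_ij * a_ji = 2 or 3), the diagram is a chain of 2 nodes with a fork of two nodes at one end (D_4). One simple-root ordering that puts it in standard form is (alpha_2, alpha_1, alpha_3, alpha_4). So the algebra is type D_4, i.e. so(8).

D_4 (so(8))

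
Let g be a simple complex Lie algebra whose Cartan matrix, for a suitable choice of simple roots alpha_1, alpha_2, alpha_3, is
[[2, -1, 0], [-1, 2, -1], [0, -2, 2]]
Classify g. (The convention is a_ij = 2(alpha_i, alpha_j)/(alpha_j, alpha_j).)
C_3

The matrix has rank 3 with 2's on the diagonal. Reading the off-diagonal entries as Dynkin edges (a single edge where a_ij = a_ji = -1; a double or triple edge where a_ij * a_ji = 2 or 3), the diagram is a chain of 3 nodes with a double edge at one end; the terminal node there is the unique long simple root (C_3). One simple-root ordering that puts it in standard form is (alpha_1, alpha_2, alpha_3). So the algebra is type C_3, i.e. sp(6).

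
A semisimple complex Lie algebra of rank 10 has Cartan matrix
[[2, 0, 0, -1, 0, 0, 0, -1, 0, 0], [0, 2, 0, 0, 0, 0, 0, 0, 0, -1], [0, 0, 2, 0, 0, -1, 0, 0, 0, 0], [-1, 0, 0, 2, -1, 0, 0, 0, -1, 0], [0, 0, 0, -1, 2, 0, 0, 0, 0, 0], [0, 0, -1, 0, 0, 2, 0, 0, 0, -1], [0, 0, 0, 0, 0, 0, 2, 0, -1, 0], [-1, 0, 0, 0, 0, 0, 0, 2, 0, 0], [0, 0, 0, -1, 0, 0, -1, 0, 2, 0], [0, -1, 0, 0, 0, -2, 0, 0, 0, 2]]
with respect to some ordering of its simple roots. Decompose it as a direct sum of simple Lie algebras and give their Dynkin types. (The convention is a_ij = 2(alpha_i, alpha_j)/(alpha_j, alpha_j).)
The diagram associated to this matrix has two connected components: the simple roots {alpha_1, alpha_4, alpha_5, alpha_7, alpha_8, alpha_9} form a chain of 5 nodes with one extra node attached to the third node from one end (E_6), and {alpha_2, alpha_3, alpha_6, alpha_10} form a chain of 4 nodes with a double edge between the middle two (F_4). A semisimple Lie algebra decomposes uniquely as the direct sum of simple ideals, one per connected component of its Dynkin diagram, so g ≅ E_6 ⊕ F_4 (dimension 78 + 52 = 130).

type E_6 + type F_4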